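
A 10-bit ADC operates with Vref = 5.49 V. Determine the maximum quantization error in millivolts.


The maximum quantization error is +/- LSB/2.
LSB = Vref / 2^n = 5.49 / 1024 = 0.00536133 V
Max error = LSB / 2 = 0.00536133 / 2 = 0.00268066 V
Max error = 2.6807 mV

2.6807 mV


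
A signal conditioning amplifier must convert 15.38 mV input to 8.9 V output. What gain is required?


Gain = Vout / Vin (converting to same units).
G = 8.9 V / 15.38 mV
G = 8900.0 mV / 15.38 mV
G = 578.67

578.67


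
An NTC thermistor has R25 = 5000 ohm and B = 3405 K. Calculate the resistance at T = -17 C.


NTC thermistor equation: Rt = R25 * exp(B * (1/T - 1/T25)).
T in Kelvin: 256.15 K, T25 = 298.15 K
1/T - 1/T25 = 1/256.15 - 1/298.15 = 0.00054995
B * (1/T - 1/T25) = 3405 * 0.00054995 = 1.8726
Rt = 5000 * exp(1.8726) = 32524.8 ohm

32524.8 ohm


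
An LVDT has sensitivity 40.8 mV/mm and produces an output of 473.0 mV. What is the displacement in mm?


Displacement = Vout / sensitivity.
d = 473.0 / 40.8
d = 11.593 mm

11.593 mm


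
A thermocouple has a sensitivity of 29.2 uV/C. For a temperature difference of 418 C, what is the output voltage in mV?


The thermocouple output V = sensitivity * dT.
V = 29.2 uV/C * 418 C
V = 12205.6 uV
V = 12.206 mV

12.206 mV


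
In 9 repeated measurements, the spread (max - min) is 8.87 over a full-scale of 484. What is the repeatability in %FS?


Repeatability = (spread / full scale) * 100%.
R = (8.87 / 484) * 100
R = 1.833 %FS

1.833 %FS


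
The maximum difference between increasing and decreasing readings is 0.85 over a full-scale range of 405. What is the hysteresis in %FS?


Hysteresis = (max difference / full scale) * 100%.
H = (0.85 / 405) * 100
H = 0.21 %FS

0.21 %FS


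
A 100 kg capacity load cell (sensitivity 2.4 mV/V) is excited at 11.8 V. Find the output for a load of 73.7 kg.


Vout = rated_output * Vex * (load / capacity).
Vout = 2.4 * 11.8 * (73.7 / 100)
Vout = 2.4 * 11.8 * 0.737
Vout = 20.872 mV

20.872 mV


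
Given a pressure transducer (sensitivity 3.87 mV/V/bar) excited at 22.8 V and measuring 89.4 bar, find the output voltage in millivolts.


Output = sensitivity * Vex * P.
Vout = 3.87 * 22.8 * 89.4
Vout = 88.236 * 89.4
Vout = 7888.3 mV

7888.3 mV


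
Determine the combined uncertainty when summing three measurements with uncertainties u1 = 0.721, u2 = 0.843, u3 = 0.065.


For a sum of independent quantities, uc = sqrt(u1^2 + u2^2 + u3^2).
uc = sqrt(0.721^2 + 0.843^2 + 0.065^2)
uc = sqrt(0.519841 + 0.710649 + 0.004225)
uc = 1.1112

1.1112


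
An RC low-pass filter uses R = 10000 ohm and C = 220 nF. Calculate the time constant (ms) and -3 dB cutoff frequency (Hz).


Time constant: tau = R * C.
tau = 10000 * 2.20e-07 = 0.0022 s
tau = 2.2 ms
Cutoff frequency: fc = 1 / (2*pi*R*C).
fc = 1 / (2*pi*0.0022) = 72.34 Hz

tau = 2.2 ms, fc = 72.34 Hz


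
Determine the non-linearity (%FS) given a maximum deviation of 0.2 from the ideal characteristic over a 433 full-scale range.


Linearity error = (max deviation / full scale) * 100%.
Linearity = (0.2 / 433) * 100
Linearity = 0.046 %FS

0.046 %FS


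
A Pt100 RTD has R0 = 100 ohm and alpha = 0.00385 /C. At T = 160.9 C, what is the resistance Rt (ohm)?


The RTD equation: Rt = R0 * (1 + alpha * T).
Rt = 100 * (1 + 0.00385 * 160.9)
Rt = 100 * (1 + 0.619465)
Rt = 100 * 1.619465
Rt = 161.946 ohm

161.946 ohm


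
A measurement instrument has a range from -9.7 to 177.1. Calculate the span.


Span = upper range - lower range.
Span = 177.1 - (-9.7)
Span = 186.8

186.8


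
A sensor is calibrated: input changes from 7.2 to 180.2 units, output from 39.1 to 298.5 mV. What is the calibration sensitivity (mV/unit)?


Sensitivity = (y2 - y1) / (x2 - x1).
S = (298.5 - 39.1) / (180.2 - 7.2)
S = 259.4 / 173.0
S = 1.4994 mV/unit

1.4994 mV/unit


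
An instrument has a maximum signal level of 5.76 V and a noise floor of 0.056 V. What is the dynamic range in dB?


Dynamic range = 20 * log10(Vmax / Vnoise).
DR = 20 * log10(5.76 / 0.056)
DR = 20 * log10(102.86)
DR = 40.24 dB

40.24 dB


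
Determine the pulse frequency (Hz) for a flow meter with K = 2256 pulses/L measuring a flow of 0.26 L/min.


Frequency = K * Q / 60 (converting L/min to L/s).
f = 2256 * 0.26 / 60
f = 586.56 / 60
f = 9.78 Hz

9.78 Hz


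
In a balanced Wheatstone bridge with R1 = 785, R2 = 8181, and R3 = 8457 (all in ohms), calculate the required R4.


At balance: R1*R4 = R2*R3, so R4 = R2*R3/R1.
R4 = 8181 * 8457 / 785
R4 = 69186717 / 785
R4 = 88135.95 ohm

88135.95 ohm


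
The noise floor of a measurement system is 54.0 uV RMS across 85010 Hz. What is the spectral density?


Noise spectral density = Vrms / sqrt(BW).
NSD = 54.0 / sqrt(85010)
NSD = 54.0 / 291.5647
NSD = 0.1852 uV/sqrt(Hz)

0.1852 uV/sqrt(Hz)


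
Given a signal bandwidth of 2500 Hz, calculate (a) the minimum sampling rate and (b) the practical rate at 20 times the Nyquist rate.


By Nyquist theorem, fs_min = 2 * fmax.
fs_min = 2 * 2500 = 5000 Hz
Practical rate = 20 * fs_min = 20 * 5000 = 100000 Hz

fs_min = 5000 Hz, fs_practical = 100000 Hz


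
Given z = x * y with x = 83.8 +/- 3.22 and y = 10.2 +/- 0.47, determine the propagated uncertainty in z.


For a product z = x*y, the relative uncertainty is:
uz/z = sqrt((ux/x)^2 + (uy/y)^2)
Relative uncertainties: ux/x = 3.22/83.8 = 0.038425
uy/y = 0.47/10.2 = 0.046078
z = 83.8 * 10.2 = 854.8
uz = 854.8 * sqrt(0.038425^2 + 0.046078^2) = 51.283

51.283


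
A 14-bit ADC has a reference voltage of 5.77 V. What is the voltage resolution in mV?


The resolution (LSB) of an ADC is Vref / 2^n.
LSB = 5.77 / 2^14
LSB = 5.77 / 16384
LSB = 0.00035217 V = 0.35217285 mV

0.35217285 mV


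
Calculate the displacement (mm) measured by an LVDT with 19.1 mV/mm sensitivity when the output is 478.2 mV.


Displacement = Vout / sensitivity.
d = 478.2 / 19.1
d = 25.037 mm

25.037 mm


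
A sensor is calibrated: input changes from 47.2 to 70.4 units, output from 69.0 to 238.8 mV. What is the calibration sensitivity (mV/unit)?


Sensitivity = (y2 - y1) / (x2 - x1).
S = (238.8 - 69.0) / (70.4 - 47.2)
S = 169.8 / 23.2
S = 7.319 mV/unit

7.319 mV/unit


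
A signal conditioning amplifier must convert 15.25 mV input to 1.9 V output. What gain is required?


Gain = Vout / Vin (converting to same units).
G = 1.9 V / 15.25 mV
G = 1900.0 mV / 15.25 mV
G = 124.59

124.59


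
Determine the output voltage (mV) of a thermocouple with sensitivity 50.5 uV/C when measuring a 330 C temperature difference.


The thermocouple output V = sensitivity * dT.
V = 50.5 uV/C * 330 C
V = 16665.0 uV
V = 16.665 mV

16.665 mV


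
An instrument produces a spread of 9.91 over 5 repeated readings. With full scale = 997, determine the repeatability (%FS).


Repeatability = (spread / full scale) * 100%.
R = (9.91 / 997) * 100
R = 0.994 %FS

0.994 %FS


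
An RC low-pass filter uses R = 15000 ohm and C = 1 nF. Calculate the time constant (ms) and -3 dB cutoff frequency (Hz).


Time constant: tau = R * C.
tau = 15000 * 1.00e-09 = 1.5e-05 s
tau = 0.015 ms
Cutoff frequency: fc = 1 / (2*pi*R*C).
fc = 1 / (2*pi*1.5e-05) = 10610.33 Hz

tau = 0.015 ms, fc = 10610.33 Hz


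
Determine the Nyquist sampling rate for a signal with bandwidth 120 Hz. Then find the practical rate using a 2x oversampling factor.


By Nyquist theorem, fs_min = 2 * fmax.
fs_min = 2 * 120 = 240 Hz
Practical rate = 2 * fs_min = 2 * 240 = 480 Hz

fs_min = 240 Hz, fs_practical = 480 Hz


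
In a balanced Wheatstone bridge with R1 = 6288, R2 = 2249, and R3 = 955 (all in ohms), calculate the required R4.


At balance: R1*R4 = R2*R3, so R4 = R2*R3/R1.
R4 = 2249 * 955 / 6288
R4 = 2147795 / 6288
R4 = 341.57 ohm

341.57 ohm


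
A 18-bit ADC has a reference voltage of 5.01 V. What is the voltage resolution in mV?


The resolution (LSB) of an ADC is Vref / 2^n.
LSB = 5.01 / 2^18
LSB = 5.01 / 262144
LSB = 1.911e-05 V = 0.01911163 mV

0.01911163 mV


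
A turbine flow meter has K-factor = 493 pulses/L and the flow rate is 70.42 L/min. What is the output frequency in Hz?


Frequency = K * Q / 60 (converting L/min to L/s).
f = 493 * 70.42 / 60
f = 34717.06 / 60
f = 578.62 Hz

578.62 Hz


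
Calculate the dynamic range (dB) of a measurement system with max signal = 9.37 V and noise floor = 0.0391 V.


Dynamic range = 20 * log10(Vmax / Vnoise).
DR = 20 * log10(9.37 / 0.0391)
DR = 20 * log10(239.64)
DR = 47.59 dB

47.59 dB


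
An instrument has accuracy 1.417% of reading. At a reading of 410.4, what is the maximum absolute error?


Absolute error = (accuracy% / 100) * reading.
Error = (1.417 / 100) * 410.4
Error = 0.01417 * 410.4
Error = 5.8154

5.8154


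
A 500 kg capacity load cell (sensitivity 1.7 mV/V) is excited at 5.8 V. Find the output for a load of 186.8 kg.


Vout = rated_output * Vex * (load / capacity).
Vout = 1.7 * 5.8 * (186.8 / 500)
Vout = 1.7 * 5.8 * 0.3736
Vout = 3.684 mV

3.684 mV


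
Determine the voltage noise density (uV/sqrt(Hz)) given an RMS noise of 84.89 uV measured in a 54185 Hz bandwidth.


Noise spectral density = Vrms / sqrt(BW).
NSD = 84.89 / sqrt(54185)
NSD = 84.89 / 232.7767
NSD = 0.3647 uV/sqrt(Hz)

0.3647 uV/sqrt(Hz)


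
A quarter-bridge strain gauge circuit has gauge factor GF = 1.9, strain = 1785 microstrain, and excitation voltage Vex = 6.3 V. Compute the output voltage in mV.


Quarter bridge output: Vout = (GF * epsilon * Vex) / 4.
Vout = (1.9 * 1785e-6 * 6.3) / 4
Vout = 0.02136645 / 4 V
Vout = 0.00534161 V = 5.3416 mV

5.3416 mV


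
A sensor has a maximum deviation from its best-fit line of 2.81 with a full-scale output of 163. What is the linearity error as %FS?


Linearity error = (max deviation / full scale) * 100%.
Linearity = (2.81 / 163) * 100
Linearity = 1.724 %FS

1.724 %FS


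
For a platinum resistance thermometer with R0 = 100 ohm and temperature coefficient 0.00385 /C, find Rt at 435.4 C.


The RTD equation: Rt = R0 * (1 + alpha * T).
Rt = 100 * (1 + 0.00385 * 435.4)
Rt = 100 * (1 + 1.67629)
Rt = 100 * 2.67629
Rt = 267.629 ohm

267.629 ohm


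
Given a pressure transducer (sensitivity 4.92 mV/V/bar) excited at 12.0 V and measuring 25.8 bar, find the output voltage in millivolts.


Output = sensitivity * Vex * P.
Vout = 4.92 * 12.0 * 25.8
Vout = 59.04 * 25.8
Vout = 1523.23 mV

1523.23 mV


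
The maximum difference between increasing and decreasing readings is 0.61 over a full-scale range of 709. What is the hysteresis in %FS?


Hysteresis = (max difference / full scale) * 100%.
H = (0.61 / 709) * 100
H = 0.086 %FS

0.086 %FS


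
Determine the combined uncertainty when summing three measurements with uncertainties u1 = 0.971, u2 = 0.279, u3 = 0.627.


For a sum of independent quantities, uc = sqrt(u1^2 + u2^2 + u3^2).
uc = sqrt(0.971^2 + 0.279^2 + 0.627^2)
uc = sqrt(0.942841 + 0.077841 + 0.393129)
uc = 1.189

1.189


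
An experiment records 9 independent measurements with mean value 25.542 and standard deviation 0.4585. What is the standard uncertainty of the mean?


The standard uncertainty for Type A evaluation is u = s / sqrt(n).
u = 0.4585 / sqrt(9)
u = 0.4585 / 3.0
u = 0.1528

0.1528


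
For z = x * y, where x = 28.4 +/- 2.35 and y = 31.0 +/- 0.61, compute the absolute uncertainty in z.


For a product z = x*y, the relative uncertainty is:
uz/z = sqrt((ux/x)^2 + (uy/y)^2)
Relative uncertainties: ux/x = 2.35/28.4 = 0.082746
uy/y = 0.61/31.0 = 0.019677
z = 28.4 * 31.0 = 880.4
uz = 880.4 * sqrt(0.082746^2 + 0.019677^2) = 74.882

74.882


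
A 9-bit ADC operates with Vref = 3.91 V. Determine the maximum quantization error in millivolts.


The maximum quantization error is +/- LSB/2.
LSB = Vref / 2^n = 3.91 / 512 = 0.00763672 V
Max error = LSB / 2 = 0.00763672 / 2 = 0.00381836 V
Max error = 3.8184 mV

3.8184 mV


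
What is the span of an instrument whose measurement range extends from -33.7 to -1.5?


Span = upper range - lower range.
Span = -1.5 - (-33.7)
Span = 32.2

32.2


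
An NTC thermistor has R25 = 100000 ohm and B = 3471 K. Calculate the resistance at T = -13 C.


NTC thermistor equation: Rt = R25 * exp(B * (1/T - 1/T25)).
T in Kelvin: 260.15 K, T25 = 298.15 K
1/T - 1/T25 = 1/260.15 - 1/298.15 = 0.00048992
B * (1/T - 1/T25) = 3471 * 0.00048992 = 1.7005
Rt = 100000 * exp(1.7005) = 547674.8 ohm

547674.8 ohm


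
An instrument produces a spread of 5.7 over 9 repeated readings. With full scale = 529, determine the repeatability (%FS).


Repeatability = (spread / full scale) * 100%.
R = (5.7 / 529) * 100
R = 1.078 %FS

1.078 %FS


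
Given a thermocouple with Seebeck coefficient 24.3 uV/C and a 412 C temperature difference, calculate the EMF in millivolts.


The thermocouple output V = sensitivity * dT.
V = 24.3 uV/C * 412 C
V = 10011.6 uV
V = 10.012 mV

10.012 mV


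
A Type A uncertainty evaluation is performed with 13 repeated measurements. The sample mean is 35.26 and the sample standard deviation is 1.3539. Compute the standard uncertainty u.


The standard uncertainty for Type A evaluation is u = s / sqrt(n).
u = 1.3539 / sqrt(13)
u = 1.3539 / 3.6056
u = 0.3755

0.3755


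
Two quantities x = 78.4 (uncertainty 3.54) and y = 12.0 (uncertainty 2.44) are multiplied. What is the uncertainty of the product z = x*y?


For a product z = x*y, the relative uncertainty is:
uz/z = sqrt((ux/x)^2 + (uy/y)^2)
Relative uncertainties: ux/x = 3.54/78.4 = 0.045153
uy/y = 2.44/12.0 = 0.203333
z = 78.4 * 12.0 = 940.8
uz = 940.8 * sqrt(0.045153^2 + 0.203333^2) = 195.956

195.956


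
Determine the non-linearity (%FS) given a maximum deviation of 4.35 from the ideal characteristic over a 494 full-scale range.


Linearity error = (max deviation / full scale) * 100%.
Linearity = (4.35 / 494) * 100
Linearity = 0.881 %FS

0.881 %FS


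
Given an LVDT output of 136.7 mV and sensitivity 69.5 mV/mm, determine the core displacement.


Displacement = Vout / sensitivity.
d = 136.7 / 69.5
d = 1.967 mm

1.967 mm


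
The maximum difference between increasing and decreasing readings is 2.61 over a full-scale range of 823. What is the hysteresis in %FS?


Hysteresis = (max difference / full scale) * 100%.
H = (2.61 / 823) * 100
H = 0.317 %FS

0.317 %FS


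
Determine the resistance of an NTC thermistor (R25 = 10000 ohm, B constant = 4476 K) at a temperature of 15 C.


NTC thermistor equation: Rt = R25 * exp(B * (1/T - 1/T25)).
T in Kelvin: 288.15 K, T25 = 298.15 K
1/T - 1/T25 = 1/288.15 - 1/298.15 = 0.0001164
B * (1/T - 1/T25) = 4476 * 0.0001164 = 0.521
Rt = 10000 * exp(0.521) = 16837.1 ohm

16837.1 ohm


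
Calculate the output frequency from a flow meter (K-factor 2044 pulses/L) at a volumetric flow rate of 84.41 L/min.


Frequency = K * Q / 60 (converting L/min to L/s).
f = 2044 * 84.41 / 60
f = 172534.04 / 60
f = 2875.57 Hz

2875.57 Hz


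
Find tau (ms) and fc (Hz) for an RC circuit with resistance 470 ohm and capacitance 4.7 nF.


Time constant: tau = R * C.
tau = 470 * 4.70e-09 = 2.209e-06 s
tau = 0.0022 ms
Cutoff frequency: fc = 1 / (2*pi*R*C).
fc = 1 / (2*pi*2.209e-06) = 72048.41 Hz

tau = 0.0022 ms, fc = 72048.41 Hz


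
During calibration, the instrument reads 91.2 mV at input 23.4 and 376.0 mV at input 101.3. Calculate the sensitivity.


Sensitivity = (y2 - y1) / (x2 - x1).
S = (376.0 - 91.2) / (101.3 - 23.4)
S = 284.8 / 77.9
S = 3.656 mV/unit

3.656 mV/unit


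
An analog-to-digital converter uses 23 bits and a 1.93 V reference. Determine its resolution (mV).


The resolution (LSB) of an ADC is Vref / 2^n.
LSB = 1.93 / 2^23
LSB = 1.93 / 8388608
LSB = 2.3e-07 V = 0.00023007 mV

0.00023007 mV


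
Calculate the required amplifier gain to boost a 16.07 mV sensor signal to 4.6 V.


Gain = Vout / Vin (converting to same units).
G = 4.6 V / 16.07 mV
G = 4600.0 mV / 16.07 mV
G = 286.25

286.25


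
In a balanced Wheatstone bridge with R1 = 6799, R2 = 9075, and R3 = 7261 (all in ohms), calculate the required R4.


At balance: R1*R4 = R2*R3, so R4 = R2*R3/R1.
R4 = 9075 * 7261 / 6799
R4 = 65893575 / 6799
R4 = 9691.66 ohm

9691.66 ohm


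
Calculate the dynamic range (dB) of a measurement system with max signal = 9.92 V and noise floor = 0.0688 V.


Dynamic range = 20 * log10(Vmax / Vnoise).
DR = 20 * log10(9.92 / 0.0688)
DR = 20 * log10(144.19)
DR = 43.18 dB

43.18 dB


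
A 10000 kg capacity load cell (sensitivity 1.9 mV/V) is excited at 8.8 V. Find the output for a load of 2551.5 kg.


Vout = rated_output * Vex * (load / capacity).
Vout = 1.9 * 8.8 * (2551.5 / 10000)
Vout = 1.9 * 8.8 * 0.25515
Vout = 4.266 mV

4.266 mV


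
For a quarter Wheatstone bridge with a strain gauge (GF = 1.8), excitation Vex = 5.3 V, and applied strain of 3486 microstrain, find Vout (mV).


Quarter bridge output: Vout = (GF * epsilon * Vex) / 4.
Vout = (1.8 * 3486e-6 * 5.3) / 4
Vout = 0.03325644 / 4 V
Vout = 0.00831411 V = 8.3141 mV

8.3141 mV


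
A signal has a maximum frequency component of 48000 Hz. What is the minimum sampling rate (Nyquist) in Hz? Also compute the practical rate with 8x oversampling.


By Nyquist theorem, fs_min = 2 * fmax.
fs_min = 2 * 48000 = 96000 Hz
Practical rate = 8 * fs_min = 8 * 96000 = 768000 Hz

fs_min = 96000 Hz, fs_practical = 768000 Hz


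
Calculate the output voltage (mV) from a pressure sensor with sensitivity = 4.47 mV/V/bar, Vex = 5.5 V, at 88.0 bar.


Output = sensitivity * Vex * P.
Vout = 4.47 * 5.5 * 88.0
Vout = 24.585 * 88.0
Vout = 2163.48 mV

2163.48 mV


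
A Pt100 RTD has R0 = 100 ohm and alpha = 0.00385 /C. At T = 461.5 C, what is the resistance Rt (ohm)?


The RTD equation: Rt = R0 * (1 + alpha * T).
Rt = 100 * (1 + 0.00385 * 461.5)
Rt = 100 * (1 + 1.776775)
Rt = 100 * 2.776775
Rt = 277.677 ohm

277.677 ohm


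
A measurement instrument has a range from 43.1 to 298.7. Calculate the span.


Span = upper range - lower range.
Span = 298.7 - (43.1)
Span = 255.6

255.6


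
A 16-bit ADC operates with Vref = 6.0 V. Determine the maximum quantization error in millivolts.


The maximum quantization error is +/- LSB/2.
LSB = Vref / 2^n = 6.0 / 65536 = 9.155e-05 V
Max error = LSB / 2 = 9.155e-05 / 2 = 4.578e-05 V
Max error = 0.0458 mV

0.0458 mV


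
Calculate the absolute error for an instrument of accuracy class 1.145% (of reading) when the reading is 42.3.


Absolute error = (accuracy% / 100) * reading.
Error = (1.145 / 100) * 42.3
Error = 0.01145 * 42.3
Error = 0.4843

0.4843


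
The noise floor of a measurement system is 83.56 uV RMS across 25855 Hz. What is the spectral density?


Noise spectral density = Vrms / sqrt(BW).
NSD = 83.56 / sqrt(25855)
NSD = 83.56 / 160.7949
NSD = 0.5197 uV/sqrt(Hz)

0.5197 uV/sqrt(Hz)


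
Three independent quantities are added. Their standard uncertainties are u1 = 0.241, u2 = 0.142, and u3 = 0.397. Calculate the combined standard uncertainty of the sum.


For a sum of independent quantities, uc = sqrt(u1^2 + u2^2 + u3^2).
uc = sqrt(0.241^2 + 0.142^2 + 0.397^2)
uc = sqrt(0.058081 + 0.020164 + 0.157609)
uc = 0.4856

0.4856


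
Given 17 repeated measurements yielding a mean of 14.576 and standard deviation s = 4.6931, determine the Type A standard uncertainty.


The standard uncertainty for Type A evaluation is u = s / sqrt(n).
u = 4.6931 / sqrt(17)
u = 4.6931 / 4.1231
u = 1.1382

1.1382


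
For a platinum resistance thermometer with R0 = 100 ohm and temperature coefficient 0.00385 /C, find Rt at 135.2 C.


The RTD equation: Rt = R0 * (1 + alpha * T).
Rt = 100 * (1 + 0.00385 * 135.2)
Rt = 100 * (1 + 0.52052)
Rt = 100 * 1.52052
Rt = 152.052 ohm

152.052 ohm


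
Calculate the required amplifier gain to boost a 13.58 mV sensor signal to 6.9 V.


Gain = Vout / Vin (converting to same units).
G = 6.9 V / 13.58 mV
G = 6900.0 mV / 13.58 mV
G = 508.1

508.1


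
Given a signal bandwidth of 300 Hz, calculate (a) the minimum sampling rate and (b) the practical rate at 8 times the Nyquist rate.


By Nyquist theorem, fs_min = 2 * fmax.
fs_min = 2 * 300 = 600 Hz
Practical rate = 8 * fs_min = 8 * 600 = 4800 Hz

fs_min = 600 Hz, fs_practical = 4800 Hz


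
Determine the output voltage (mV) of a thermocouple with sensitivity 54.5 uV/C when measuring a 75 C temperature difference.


The thermocouple output V = sensitivity * dT.
V = 54.5 uV/C * 75 C
V = 4087.5 uV
V = 4.088 mV

4.088 mV


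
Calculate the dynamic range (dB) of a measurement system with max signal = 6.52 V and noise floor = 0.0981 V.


Dynamic range = 20 * log10(Vmax / Vnoise).
DR = 20 * log10(6.52 / 0.0981)
DR = 20 * log10(66.46)
DR = 36.45 dB

36.45 dB


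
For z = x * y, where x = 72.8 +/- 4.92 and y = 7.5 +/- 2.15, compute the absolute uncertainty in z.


For a product z = x*y, the relative uncertainty is:
uz/z = sqrt((ux/x)^2 + (uy/y)^2)
Relative uncertainties: ux/x = 4.92/72.8 = 0.067582
uy/y = 2.15/7.5 = 0.286667
z = 72.8 * 7.5 = 546.0
uz = 546.0 * sqrt(0.067582^2 + 0.286667^2) = 160.811

160.811


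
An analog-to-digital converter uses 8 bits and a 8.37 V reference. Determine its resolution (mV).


The resolution (LSB) of an ADC is Vref / 2^n.
LSB = 8.37 / 2^8
LSB = 8.37 / 256
LSB = 0.03269531 V = 32.6953125 mV

32.6953125 mV


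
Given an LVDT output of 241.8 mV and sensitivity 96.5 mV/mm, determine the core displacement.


Displacement = Vout / sensitivity.
d = 241.8 / 96.5
d = 2.506 mm

2.506 mm


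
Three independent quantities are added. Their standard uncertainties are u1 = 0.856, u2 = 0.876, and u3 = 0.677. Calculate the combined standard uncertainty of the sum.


For a sum of independent quantities, uc = sqrt(u1^2 + u2^2 + u3^2).
uc = sqrt(0.856^2 + 0.876^2 + 0.677^2)
uc = sqrt(0.732736 + 0.767376 + 0.458329)
uc = 1.3994

1.3994


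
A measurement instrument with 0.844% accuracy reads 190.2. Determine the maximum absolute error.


Absolute error = (accuracy% / 100) * reading.
Error = (0.844 / 100) * 190.2
Error = 0.00844 * 190.2
Error = 1.6053

1.6053


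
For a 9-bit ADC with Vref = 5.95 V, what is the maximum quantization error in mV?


The maximum quantization error is +/- LSB/2.
LSB = Vref / 2^n = 5.95 / 512 = 0.01162109 V
Max error = LSB / 2 = 0.01162109 / 2 = 0.00581055 V
Max error = 5.8105 mV

5.8105 mV


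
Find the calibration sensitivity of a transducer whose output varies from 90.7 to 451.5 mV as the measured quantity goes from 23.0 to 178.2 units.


Sensitivity = (y2 - y1) / (x2 - x1).
S = (451.5 - 90.7) / (178.2 - 23.0)
S = 360.8 / 155.2
S = 2.3247 mV/unit

2.3247 mV/unit


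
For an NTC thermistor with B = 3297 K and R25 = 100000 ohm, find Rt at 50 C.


NTC thermistor equation: Rt = R25 * exp(B * (1/T - 1/T25)).
T in Kelvin: 323.15 K, T25 = 298.15 K
1/T - 1/T25 = 1/323.15 - 1/298.15 = -0.00025948
B * (1/T - 1/T25) = 3297 * -0.00025948 = -0.8555
Rt = 100000 * exp(-0.8555) = 42507.1 ohm

42507.1 ohm


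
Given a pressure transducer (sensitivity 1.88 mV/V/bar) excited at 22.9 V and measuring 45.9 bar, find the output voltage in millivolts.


Output = sensitivity * Vex * P.
Vout = 1.88 * 22.9 * 45.9
Vout = 43.052 * 45.9
Vout = 1976.09 mV

1976.09 mV


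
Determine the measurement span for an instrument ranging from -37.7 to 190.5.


Span = upper range - lower range.
Span = 190.5 - (-37.7)
Span = 228.2

228.2


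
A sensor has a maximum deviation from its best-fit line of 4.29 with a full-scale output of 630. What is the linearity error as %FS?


Linearity error = (max deviation / full scale) * 100%.
Linearity = (4.29 / 630) * 100
Linearity = 0.681 %FS

0.681 %FS


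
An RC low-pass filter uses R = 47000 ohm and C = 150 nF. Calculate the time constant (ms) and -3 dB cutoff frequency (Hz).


Time constant: tau = R * C.
tau = 47000 * 1.50e-07 = 0.00705 s
tau = 7.05 ms
Cutoff frequency: fc = 1 / (2*pi*R*C).
fc = 1 / (2*pi*0.00705) = 22.58 Hz

tau = 7.05 ms, fc = 22.58 Hz


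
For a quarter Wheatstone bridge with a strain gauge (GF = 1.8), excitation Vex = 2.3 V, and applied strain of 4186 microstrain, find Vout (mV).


Quarter bridge output: Vout = (GF * epsilon * Vex) / 4.
Vout = (1.8 * 4186e-6 * 2.3) / 4
Vout = 0.01733004 / 4 V
Vout = 0.00433251 V = 4.3325 mV

4.3325 mV


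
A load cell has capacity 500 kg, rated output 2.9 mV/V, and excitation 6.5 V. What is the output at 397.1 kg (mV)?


Vout = rated_output * Vex * (load / capacity).
Vout = 2.9 * 6.5 * (397.1 / 500)
Vout = 2.9 * 6.5 * 0.7942
Vout = 14.971 mV

14.971 mV


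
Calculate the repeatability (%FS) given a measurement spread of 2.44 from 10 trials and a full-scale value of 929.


Repeatability = (spread / full scale) * 100%.
R = (2.44 / 929) * 100
R = 0.263 %FS

0.263 %FS


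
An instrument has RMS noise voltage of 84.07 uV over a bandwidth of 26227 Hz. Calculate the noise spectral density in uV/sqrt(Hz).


Noise spectral density = Vrms / sqrt(BW).
NSD = 84.07 / sqrt(26227)
NSD = 84.07 / 161.9475
NSD = 0.5191 uV/sqrt(Hz)

0.5191 uV/sqrt(Hz)


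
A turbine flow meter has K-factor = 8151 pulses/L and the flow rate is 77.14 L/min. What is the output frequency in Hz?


Frequency = K * Q / 60 (converting L/min to L/s).
f = 8151 * 77.14 / 60
f = 628768.14 / 60
f = 10479.47 Hz

10479.47 Hz


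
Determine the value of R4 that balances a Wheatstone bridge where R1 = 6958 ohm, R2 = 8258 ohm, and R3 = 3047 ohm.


At balance: R1*R4 = R2*R3, so R4 = R2*R3/R1.
R4 = 8258 * 3047 / 6958
R4 = 25162126 / 6958
R4 = 3616.29 ohm

3616.29 ohm


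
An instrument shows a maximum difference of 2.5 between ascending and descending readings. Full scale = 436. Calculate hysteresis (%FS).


Hysteresis = (max difference / full scale) * 100%.
H = (2.5 / 436) * 100
H = 0.573 %FS

0.573 %FS


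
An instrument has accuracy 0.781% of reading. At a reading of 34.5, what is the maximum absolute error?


Absolute error = (accuracy% / 100) * reading.
Error = (0.781 / 100) * 34.5
Error = 0.00781 * 34.5
Error = 0.2694

0.2694


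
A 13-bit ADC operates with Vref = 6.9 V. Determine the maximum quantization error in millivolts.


The maximum quantization error is +/- LSB/2.
LSB = Vref / 2^n = 6.9 / 8192 = 0.00084229 V
Max error = LSB / 2 = 0.00084229 / 2 = 0.00042114 V
Max error = 0.4211 mV

0.4211 mV


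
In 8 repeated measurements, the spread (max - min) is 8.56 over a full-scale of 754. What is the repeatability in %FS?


Repeatability = (spread / full scale) * 100%.
R = (8.56 / 754) * 100
R = 1.135 %FS

1.135 %FS


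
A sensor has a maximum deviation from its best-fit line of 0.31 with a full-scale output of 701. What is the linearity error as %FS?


Linearity error = (max deviation / full scale) * 100%.
Linearity = (0.31 / 701) * 100
Linearity = 0.044 %FS

0.044 %FS


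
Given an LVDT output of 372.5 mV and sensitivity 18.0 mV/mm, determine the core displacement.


Displacement = Vout / sensitivity.
d = 372.5 / 18.0
d = 20.694 mm

20.694 mm


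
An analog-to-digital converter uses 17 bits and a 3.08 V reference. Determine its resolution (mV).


The resolution (LSB) of an ADC is Vref / 2^n.
LSB = 3.08 / 2^17
LSB = 3.08 / 131072
LSB = 2.35e-05 V = 0.02349854 mV

0.02349854 mV


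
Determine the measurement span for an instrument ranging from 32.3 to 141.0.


Span = upper range - lower range.
Span = 141.0 - (32.3)
Span = 108.7

108.7


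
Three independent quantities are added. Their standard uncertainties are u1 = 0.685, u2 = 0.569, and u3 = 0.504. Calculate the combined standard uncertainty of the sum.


For a sum of independent quantities, uc = sqrt(u1^2 + u2^2 + u3^2).
uc = sqrt(0.685^2 + 0.569^2 + 0.504^2)
uc = sqrt(0.469225 + 0.323761 + 0.254016)
uc = 1.0232

1.0232


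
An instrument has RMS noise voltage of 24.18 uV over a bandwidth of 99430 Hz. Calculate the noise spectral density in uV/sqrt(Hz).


Noise spectral density = Vrms / sqrt(BW).
NSD = 24.18 / sqrt(99430)
NSD = 24.18 / 315.3252
NSD = 0.0767 uV/sqrt(Hz)

0.0767 uV/sqrt(Hz)


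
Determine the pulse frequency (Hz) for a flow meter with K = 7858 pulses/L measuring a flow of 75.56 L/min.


Frequency = K * Q / 60 (converting L/min to L/s).
f = 7858 * 75.56 / 60
f = 593750.48 / 60
f = 9895.84 Hz

9895.84 Hz


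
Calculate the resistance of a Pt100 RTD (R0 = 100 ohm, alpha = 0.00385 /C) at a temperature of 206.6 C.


The RTD equation: Rt = R0 * (1 + alpha * T).
Rt = 100 * (1 + 0.00385 * 206.6)
Rt = 100 * (1 + 0.79541)
Rt = 100 * 1.79541
Rt = 179.541 ohm

179.541 ohm


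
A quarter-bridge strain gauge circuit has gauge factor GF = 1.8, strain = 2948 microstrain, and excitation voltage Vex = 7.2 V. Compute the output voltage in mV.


Quarter bridge output: Vout = (GF * epsilon * Vex) / 4.
Vout = (1.8 * 2948e-6 * 7.2) / 4
Vout = 0.03820608 / 4 V
Vout = 0.00955152 V = 9.5515 mV

9.5515 mV


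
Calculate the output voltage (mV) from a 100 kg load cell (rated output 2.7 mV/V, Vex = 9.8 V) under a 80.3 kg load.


Vout = rated_output * Vex * (load / capacity).
Vout = 2.7 * 9.8 * (80.3 / 100)
Vout = 2.7 * 9.8 * 0.803
Vout = 21.247 mV

21.247 mV


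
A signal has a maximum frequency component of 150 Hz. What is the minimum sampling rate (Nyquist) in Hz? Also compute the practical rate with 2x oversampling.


By Nyquist theorem, fs_min = 2 * fmax.
fs_min = 2 * 150 = 300 Hz
Practical rate = 2 * fs_min = 2 * 300 = 600 Hz

fs_min = 300 Hz, fs_practical = 600 Hz


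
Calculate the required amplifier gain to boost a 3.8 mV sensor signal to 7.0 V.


Gain = Vout / Vin (converting to same units).
G = 7.0 V / 3.8 mV
G = 7000.0 mV / 3.8 mV
G = 1842.11

1842.11


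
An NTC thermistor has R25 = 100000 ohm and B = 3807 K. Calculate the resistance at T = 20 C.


NTC thermistor equation: Rt = R25 * exp(B * (1/T - 1/T25)).
T in Kelvin: 293.15 K, T25 = 298.15 K
1/T - 1/T25 = 1/293.15 - 1/298.15 = 5.721e-05
B * (1/T - 1/T25) = 3807 * 5.721e-05 = 0.2178
Rt = 100000 * exp(0.2178) = 124332.0 ohm

124332.0 ohm


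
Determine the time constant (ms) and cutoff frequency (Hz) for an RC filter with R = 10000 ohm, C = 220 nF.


Time constant: tau = R * C.
tau = 10000 * 2.20e-07 = 0.0022 s
tau = 2.2 ms
Cutoff frequency: fc = 1 / (2*pi*R*C).
fc = 1 / (2*pi*0.0022) = 72.34 Hz

tau = 2.2 ms, fc = 72.34 Hz


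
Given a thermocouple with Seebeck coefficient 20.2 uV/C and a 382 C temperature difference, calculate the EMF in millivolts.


The thermocouple output V = sensitivity * dT.
V = 20.2 uV/C * 382 C
V = 7716.4 uV
V = 7.716 mV

7.716 mV


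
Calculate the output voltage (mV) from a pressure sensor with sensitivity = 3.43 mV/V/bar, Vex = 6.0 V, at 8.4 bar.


Output = sensitivity * Vex * P.
Vout = 3.43 * 6.0 * 8.4
Vout = 20.58 * 8.4
Vout = 172.87 mV

172.87 mV


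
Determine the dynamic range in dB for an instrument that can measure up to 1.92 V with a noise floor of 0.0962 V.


Dynamic range = 20 * log10(Vmax / Vnoise).
DR = 20 * log10(1.92 / 0.0962)
DR = 20 * log10(19.96)
DR = 26.0 dB

26.0 dB


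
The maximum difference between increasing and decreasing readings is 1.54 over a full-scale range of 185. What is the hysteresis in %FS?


Hysteresis = (max difference / full scale) * 100%.
H = (1.54 / 185) * 100
H = 0.832 %FS

0.832 %FS


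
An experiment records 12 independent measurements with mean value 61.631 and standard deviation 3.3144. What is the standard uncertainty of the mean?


The standard uncertainty for Type A evaluation is u = s / sqrt(n).
u = 3.3144 / sqrt(12)
u = 3.3144 / 3.4641
u = 0.9568

0.9568


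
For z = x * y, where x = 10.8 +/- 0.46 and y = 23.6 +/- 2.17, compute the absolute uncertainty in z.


For a product z = x*y, the relative uncertainty is:
uz/z = sqrt((ux/x)^2 + (uy/y)^2)
Relative uncertainties: ux/x = 0.46/10.8 = 0.042593
uy/y = 2.17/23.6 = 0.091949
z = 10.8 * 23.6 = 254.9
uz = 254.9 * sqrt(0.042593^2 + 0.091949^2) = 25.828

25.828


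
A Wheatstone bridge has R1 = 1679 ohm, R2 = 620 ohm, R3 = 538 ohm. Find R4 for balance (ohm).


At balance: R1*R4 = R2*R3, so R4 = R2*R3/R1.
R4 = 620 * 538 / 1679
R4 = 333560 / 1679
R4 = 198.67 ohm

198.67 ohm


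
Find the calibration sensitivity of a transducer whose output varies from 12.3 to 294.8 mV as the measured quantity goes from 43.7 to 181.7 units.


Sensitivity = (y2 - y1) / (x2 - x1).
S = (294.8 - 12.3) / (181.7 - 43.7)
S = 282.5 / 138.0
S = 2.0471 mV/unit

2.0471 mV/unit


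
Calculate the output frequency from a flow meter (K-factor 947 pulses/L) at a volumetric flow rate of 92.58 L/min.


Frequency = K * Q / 60 (converting L/min to L/s).
f = 947 * 92.58 / 60
f = 87673.26 / 60
f = 1461.22 Hz

1461.22 Hz


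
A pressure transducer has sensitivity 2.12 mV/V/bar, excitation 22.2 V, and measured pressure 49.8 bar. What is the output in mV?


Output = sensitivity * Vex * P.
Vout = 2.12 * 22.2 * 49.8
Vout = 47.064 * 49.8
Vout = 2343.79 mV

2343.79 mV


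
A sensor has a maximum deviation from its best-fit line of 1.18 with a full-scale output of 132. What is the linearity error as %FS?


Linearity error = (max deviation / full scale) * 100%.
Linearity = (1.18 / 132) * 100
Linearity = 0.894 %FS

0.894 %FS


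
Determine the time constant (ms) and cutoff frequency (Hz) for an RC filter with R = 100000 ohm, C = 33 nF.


Time constant: tau = R * C.
tau = 100000 * 3.30e-08 = 0.0033 s
tau = 3.3 ms
Cutoff frequency: fc = 1 / (2*pi*R*C).
fc = 1 / (2*pi*0.0033) = 48.23 Hz

tau = 3.3 ms, fc = 48.23 Hz


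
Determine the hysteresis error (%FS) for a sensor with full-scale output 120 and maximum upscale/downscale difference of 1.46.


Hysteresis = (max difference / full scale) * 100%.
H = (1.46 / 120) * 100
H = 1.217 %FS

1.217 %FS


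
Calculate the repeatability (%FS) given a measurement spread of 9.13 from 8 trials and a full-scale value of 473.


Repeatability = (spread / full scale) * 100%.
R = (9.13 / 473) * 100
R = 1.93 %FS

1.93 %FS


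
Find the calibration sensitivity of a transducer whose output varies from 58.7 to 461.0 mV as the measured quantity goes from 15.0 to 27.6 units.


Sensitivity = (y2 - y1) / (x2 - x1).
S = (461.0 - 58.7) / (27.6 - 15.0)
S = 402.3 / 12.6
S = 31.9286 mV/unit

31.9286 mV/unit


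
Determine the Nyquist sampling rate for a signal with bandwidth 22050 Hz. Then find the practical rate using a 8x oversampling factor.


By Nyquist theorem, fs_min = 2 * fmax.
fs_min = 2 * 22050 = 44100 Hz
Practical rate = 8 * fs_min = 8 * 44100 = 352800 Hz

fs_min = 44100 Hz, fs_practical = 352800 Hz


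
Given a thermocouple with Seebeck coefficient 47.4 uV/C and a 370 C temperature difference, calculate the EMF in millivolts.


The thermocouple output V = sensitivity * dT.
V = 47.4 uV/C * 370 C
V = 17538.0 uV
V = 17.538 mV

17.538 mV


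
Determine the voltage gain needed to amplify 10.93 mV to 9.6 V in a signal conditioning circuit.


Gain = Vout / Vin (converting to same units).
G = 9.6 V / 10.93 mV
G = 9600.0 mV / 10.93 mV
G = 878.32

878.32


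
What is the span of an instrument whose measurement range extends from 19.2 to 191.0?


Span = upper range - lower range.
Span = 191.0 - (19.2)
Span = 171.8

171.8


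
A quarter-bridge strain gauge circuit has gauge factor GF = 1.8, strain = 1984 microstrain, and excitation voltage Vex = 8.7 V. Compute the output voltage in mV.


Quarter bridge output: Vout = (GF * epsilon * Vex) / 4.
Vout = (1.8 * 1984e-6 * 8.7) / 4
Vout = 0.03106944 / 4 V
Vout = 0.00776736 V = 7.7674 mV

7.7674 mV


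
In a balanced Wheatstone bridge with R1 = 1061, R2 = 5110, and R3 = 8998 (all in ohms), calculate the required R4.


At balance: R1*R4 = R2*R3, so R4 = R2*R3/R1.
R4 = 5110 * 8998 / 1061
R4 = 45979780 / 1061
R4 = 43336.27 ohm

43336.27 ohm


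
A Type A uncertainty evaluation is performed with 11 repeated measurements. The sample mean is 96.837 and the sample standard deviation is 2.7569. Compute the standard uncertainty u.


The standard uncertainty for Type A evaluation is u = s / sqrt(n).
u = 2.7569 / sqrt(11)
u = 2.7569 / 3.3166
u = 0.8312

0.8312


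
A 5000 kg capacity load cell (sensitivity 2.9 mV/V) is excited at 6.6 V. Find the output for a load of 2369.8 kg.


Vout = rated_output * Vex * (load / capacity).
Vout = 2.9 * 6.6 * (2369.8 / 5000)
Vout = 2.9 * 6.6 * 0.47396
Vout = 9.072 mV

9.072 mV


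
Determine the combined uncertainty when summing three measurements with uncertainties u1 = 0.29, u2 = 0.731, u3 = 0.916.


For a sum of independent quantities, uc = sqrt(u1^2 + u2^2 + u3^2).
uc = sqrt(0.29^2 + 0.731^2 + 0.916^2)
uc = sqrt(0.0841 + 0.534361 + 0.839056)
uc = 1.2073

1.2073


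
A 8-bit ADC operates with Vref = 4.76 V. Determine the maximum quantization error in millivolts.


The maximum quantization error is +/- LSB/2.
LSB = Vref / 2^n = 4.76 / 256 = 0.01859375 V
Max error = LSB / 2 = 0.01859375 / 2 = 0.00929687 V
Max error = 9.2969 mV

9.2969 mV


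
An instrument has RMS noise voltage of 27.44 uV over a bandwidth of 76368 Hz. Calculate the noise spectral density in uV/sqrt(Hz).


Noise spectral density = Vrms / sqrt(BW).
NSD = 27.44 / sqrt(76368)
NSD = 27.44 / 276.3476
NSD = 0.0993 uV/sqrt(Hz)

0.0993 uV/sqrt(Hz)


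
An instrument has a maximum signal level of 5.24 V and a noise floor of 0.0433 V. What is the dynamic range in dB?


Dynamic range = 20 * log10(Vmax / Vnoise).
DR = 20 * log10(5.24 / 0.0433)
DR = 20 * log10(121.02)
DR = 41.66 dB

41.66 dB


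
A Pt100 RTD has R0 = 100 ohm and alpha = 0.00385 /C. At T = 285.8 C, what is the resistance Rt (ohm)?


The RTD equation: Rt = R0 * (1 + alpha * T).
Rt = 100 * (1 + 0.00385 * 285.8)
Rt = 100 * (1 + 1.10033)
Rt = 100 * 2.10033
Rt = 210.033 ohm

210.033 ohm


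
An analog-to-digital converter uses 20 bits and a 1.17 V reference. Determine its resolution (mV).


The resolution (LSB) of an ADC is Vref / 2^n.
LSB = 1.17 / 2^20
LSB = 1.17 / 1048576
LSB = 1.12e-06 V = 0.0011158 mV

0.0011158 mV


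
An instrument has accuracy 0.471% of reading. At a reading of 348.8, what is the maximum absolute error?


Absolute error = (accuracy% / 100) * reading.
Error = (0.471 / 100) * 348.8
Error = 0.00471 * 348.8
Error = 1.6428

1.6428


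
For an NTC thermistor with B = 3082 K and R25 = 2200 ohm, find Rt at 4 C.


NTC thermistor equation: Rt = R25 * exp(B * (1/T - 1/T25)).
T in Kelvin: 277.15 K, T25 = 298.15 K
1/T - 1/T25 = 1/277.15 - 1/298.15 = 0.00025414
B * (1/T - 1/T25) = 3082 * 0.00025414 = 0.7833
Rt = 2200 * exp(0.7833) = 4814.9 ohm

4814.9 ohm


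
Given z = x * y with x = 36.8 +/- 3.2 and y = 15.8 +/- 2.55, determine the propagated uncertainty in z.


For a product z = x*y, the relative uncertainty is:
uz/z = sqrt((ux/x)^2 + (uy/y)^2)
Relative uncertainties: ux/x = 3.2/36.8 = 0.086957
uy/y = 2.55/15.8 = 0.161392
z = 36.8 * 15.8 = 581.4
uz = 581.4 * sqrt(0.086957^2 + 0.161392^2) = 106.594

106.594


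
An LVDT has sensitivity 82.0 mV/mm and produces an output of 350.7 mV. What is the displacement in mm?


Displacement = Vout / sensitivity.
d = 350.7 / 82.0
d = 4.277 mm

4.277 mm


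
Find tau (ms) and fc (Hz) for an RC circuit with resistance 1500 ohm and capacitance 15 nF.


Time constant: tau = R * C.
tau = 1500 * 1.50e-08 = 2.25e-05 s
tau = 0.0225 ms
Cutoff frequency: fc = 1 / (2*pi*R*C).
fc = 1 / (2*pi*2.25e-05) = 7073.55 Hz

tau = 0.0225 ms, fc = 7073.55 Hz


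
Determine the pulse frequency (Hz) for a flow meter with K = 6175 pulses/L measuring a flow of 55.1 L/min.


Frequency = K * Q / 60 (converting L/min to L/s).
f = 6175 * 55.1 / 60
f = 340242.5 / 60
f = 5670.71 Hz

5670.71 Hz


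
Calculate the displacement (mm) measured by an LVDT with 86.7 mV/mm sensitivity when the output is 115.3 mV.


Displacement = Vout / sensitivity.
d = 115.3 / 86.7
d = 1.33 mm

1.33 mm


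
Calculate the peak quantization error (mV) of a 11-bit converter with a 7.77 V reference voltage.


The maximum quantization error is +/- LSB/2.
LSB = Vref / 2^n = 7.77 / 2048 = 0.00379395 V
Max error = LSB / 2 = 0.00379395 / 2 = 0.00189697 V
Max error = 1.897 mV

1.897 mV
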